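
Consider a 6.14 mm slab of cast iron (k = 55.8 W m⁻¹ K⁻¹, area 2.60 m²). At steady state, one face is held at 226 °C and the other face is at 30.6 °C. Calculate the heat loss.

Q = 4.62×10^6 W

Q = kA·ΔT/L = 55.8 × 2.60 × |226 °C − 30.6 °C| / 0.00614 = 4.62×10^6 W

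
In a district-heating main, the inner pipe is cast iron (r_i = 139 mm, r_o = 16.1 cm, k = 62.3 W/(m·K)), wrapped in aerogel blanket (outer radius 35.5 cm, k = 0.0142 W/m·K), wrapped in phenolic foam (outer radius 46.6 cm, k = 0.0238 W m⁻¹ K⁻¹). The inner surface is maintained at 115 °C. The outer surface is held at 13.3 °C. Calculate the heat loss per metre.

Q' = 9.52 W/m

Resistance network (inner→outer):
  R'_cast iron = ln(0.161/0.139)/(2πk) = 0.1469/(2π·62.3) = 3.754×10^-4 m·K/W
  R'_aerogel blanket = ln(0.355/0.161)/(2πk) = 0.7907/(2π·0.0142) = 8.862 m·K/W
  R'_phenolic foam = ln(0.466/0.355)/(2πk) = 0.2721/(2π·0.0238) = 1.819 m·K/W
ΣR = 3.754×10^-4 + 8.862 + 1.819 = 10.68 m·K/W
Q' = ΔT/ΣR = (115 °C − 13.3 °C)/10.68 = 9.52 W/m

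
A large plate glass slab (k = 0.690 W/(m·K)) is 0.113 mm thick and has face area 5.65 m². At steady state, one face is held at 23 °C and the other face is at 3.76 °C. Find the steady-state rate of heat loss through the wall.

Q = kA·ΔT/L = 0.690 × 5.65 × |23 °C − 3.76 °C| / 1.13×10^-4 = 6.64×10^5 W

Q = 6.64×10^5 W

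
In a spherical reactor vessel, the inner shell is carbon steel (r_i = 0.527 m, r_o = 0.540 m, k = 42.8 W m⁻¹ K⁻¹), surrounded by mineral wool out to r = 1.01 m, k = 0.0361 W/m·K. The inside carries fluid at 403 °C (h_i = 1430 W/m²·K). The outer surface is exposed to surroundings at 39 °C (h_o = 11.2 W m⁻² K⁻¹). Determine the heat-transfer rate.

Q = 191 W

Series thermal resistances, inner to outer:
  R_conv,in = 1/(4πr²h) = 1/(4π·0.527²·1430) = 2.004×10^-4 K/W
  R_carbon steel = (1/0.527 − 1/0.540)/(4πk) = 0.04568/(4π·42.8) = 8.493×10^-5 K/W
  R_mineral wool = (1/0.540 − 1/1.01)/(4πk) = 0.8618/(4π·0.0361) = 1.900 K/W
  R_conv,out = 1/(4πr²h) = 1/(4π·1.01²·11.2) = 0.006965 K/W
ΣR = 2.004×10^-4 + 8.493×10^-5 + 1.900 + 0.006965 = 1.907 K/W
Q = ΔT/ΣR = (403 °C − 39 °C)/1.907 = 191 W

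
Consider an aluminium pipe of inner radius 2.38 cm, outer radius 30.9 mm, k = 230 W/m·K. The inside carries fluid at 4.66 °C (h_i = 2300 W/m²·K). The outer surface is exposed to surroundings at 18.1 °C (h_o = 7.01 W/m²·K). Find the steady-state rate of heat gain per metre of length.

Treat each layer as a resistance in series:
  R'_conv,in = 1/(2πr h) = 1/(2π·0.0238·2300) = 0.002907 m·K/W
  R'_aluminium = ln(0.0309/0.0238)/(2πk) = 0.2611/(2π·230) = 1.807×10^-4 m·K/W
  R'_conv,out = 1/(2πr h) = 1/(2π·0.0309·7.01) = 0.7348 m·K/W
ΣR = 0.002907 + 1.807×10^-4 + 0.7348 = 0.7379 m·K/W
Q' = ΔT/ΣR = (4.66 °C − 18.1 °C)/0.7379 = -18.2 W/m
(Negative Q' ⇒ heat flows inward; heat gain = 18.2 W/m.)

Q' = 18.2 W/m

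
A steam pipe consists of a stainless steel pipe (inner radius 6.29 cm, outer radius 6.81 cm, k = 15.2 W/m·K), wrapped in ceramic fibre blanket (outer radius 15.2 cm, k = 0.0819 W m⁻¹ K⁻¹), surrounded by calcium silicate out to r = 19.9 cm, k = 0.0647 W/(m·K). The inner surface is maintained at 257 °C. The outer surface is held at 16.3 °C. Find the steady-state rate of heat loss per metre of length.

Q' = 108 W/m

Series thermal resistances, inner to outer:
  R'_stainless steel = ln(0.0681/0.0629)/(2πk) = 0.07943/(2π·15.2) = 8.317×10^-4 m·K/W
  R'_ceramic fibre blanket = ln(0.152/0.0681)/(2πk) = 0.8029/(2π·0.0819) = 1.560 m·K/W
  R'_calcium silicate = ln(0.199/0.152)/(2πk) = 0.2694/(2π·0.0647) = 0.6628 m·K/W
ΣR = 8.317×10^-4 + 1.560 + 0.6628 = 2.224 m·K/W
Q' = ΔT/ΣR = (257 °C − 16.3 °C)/2.224 = 108 W/m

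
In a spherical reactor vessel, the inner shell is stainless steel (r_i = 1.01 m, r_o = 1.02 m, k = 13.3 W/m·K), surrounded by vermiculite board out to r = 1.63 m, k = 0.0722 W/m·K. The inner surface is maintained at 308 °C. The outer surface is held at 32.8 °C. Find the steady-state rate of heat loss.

Q = 680 W

Treat each layer as a resistance in series:
  R_stainless steel = (1/1.01 − 1/1.02)/(4πk) = 0.009707/(4π·13.3) = 5.808×10^-5 K/W
  R_vermiculite board = (1/1.02 − 1/1.63)/(4πk) = 0.3669/(4π·0.0722) = 0.4044 K/W
ΣR = 5.808×10^-5 + 0.4044 = 0.4045 K/W
Q = ΔT/ΣR = (308 °C − 32.8 °C)/0.4045 = 680 W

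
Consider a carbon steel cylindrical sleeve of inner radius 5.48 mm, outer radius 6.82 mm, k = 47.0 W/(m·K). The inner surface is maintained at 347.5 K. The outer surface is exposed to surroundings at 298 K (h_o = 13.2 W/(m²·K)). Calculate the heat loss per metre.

Series thermal resistances, inner to outer:
  R'_carbon steel = ln(0.00682/0.00548)/(2πk) = 0.2188/(2π·47.0) = 7.408×10^-4 m·K/W
  R'_conv,out = 1/(2πr h) = 1/(2π·0.00682·13.2) = 1.768 m·K/W
ΣR = 7.408×10^-4 + 1.768 = 1.769 m·K/W
Q' = ΔT/ΣR = (347.5 K − 298 K)/1.769 = 28.0 W/m

Q' = 28.0 W/m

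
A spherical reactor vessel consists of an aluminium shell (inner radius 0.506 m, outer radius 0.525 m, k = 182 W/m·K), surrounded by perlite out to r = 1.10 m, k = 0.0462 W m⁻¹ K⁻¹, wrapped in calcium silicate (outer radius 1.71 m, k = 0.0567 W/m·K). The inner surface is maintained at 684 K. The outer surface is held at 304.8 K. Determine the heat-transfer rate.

Resistance network (inner→outer):
  R_aluminium = (1/0.506 − 1/0.525)/(4πk) = 0.07152/(4π·182) = 3.127×10^-5 K/W
  R_perlite = (1/0.525 − 1/1.10)/(4πk) = 0.9957/(4π·0.0462) = 1.715 K/W
  R_calcium silicate = (1/1.10 − 1/1.71)/(4πk) = 0.3243/(4π·0.0567) = 0.4551 K/W
ΣR = 3.127×10^-5 + 1.715 + 0.4551 = 2.170 K/W
Q = ΔT/ΣR = (684 K − 304.8 K)/2.170 = 175 W

Q = 175 W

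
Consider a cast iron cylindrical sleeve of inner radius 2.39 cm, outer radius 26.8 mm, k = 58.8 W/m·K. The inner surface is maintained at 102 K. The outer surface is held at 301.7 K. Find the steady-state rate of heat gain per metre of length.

Q' = 644 kW/m

Q' = 2πk·ΔT/ln(r₂/r₁) = 2π × 58.8 × 199.7 / ln(0.0268/0.0239) = 6.44×10^5 W/m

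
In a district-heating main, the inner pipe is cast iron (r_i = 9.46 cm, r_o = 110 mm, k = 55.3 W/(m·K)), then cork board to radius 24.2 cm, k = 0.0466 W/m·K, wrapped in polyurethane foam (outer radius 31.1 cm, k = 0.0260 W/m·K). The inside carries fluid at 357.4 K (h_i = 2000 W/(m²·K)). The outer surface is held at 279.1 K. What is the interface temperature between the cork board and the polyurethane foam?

T = 307.5 K

Resistance network (inner→outer):
  R'_conv,in = 1/(2πr h) = 1/(2π·0.0946·2000) = 8.412×10^-4 m·K/W
  R'_cast iron = ln(0.110/0.0946)/(2πk) = 0.1508/(2π·55.3) = 4.341×10^-4 m·K/W
  R'_cork board = ln(0.242/0.110)/(2πk) = 0.7885/(2π·0.0466) = 2.693 m·K/W
  R'_polyurethane foam = ln(0.311/0.242)/(2πk) = 0.2509/(2π·0.0260) = 1.536 m·K/W
ΣR = 8.412×10^-4 + 4.341×10^-4 + 2.693 + 1.536 = 4.230 m·K/W
Q' = ΔT/ΣR = (357.4 K − 279.1 K)/4.230 = 18.51 W/m
From the inner boundary to the cork board/polyurethane foam interface, ΣR_partial = 2.694 m·K/W.
T_interface = T_in − Q'·ΣR_partial = 357.4 K − (18.51)(2.694) = 307.5 K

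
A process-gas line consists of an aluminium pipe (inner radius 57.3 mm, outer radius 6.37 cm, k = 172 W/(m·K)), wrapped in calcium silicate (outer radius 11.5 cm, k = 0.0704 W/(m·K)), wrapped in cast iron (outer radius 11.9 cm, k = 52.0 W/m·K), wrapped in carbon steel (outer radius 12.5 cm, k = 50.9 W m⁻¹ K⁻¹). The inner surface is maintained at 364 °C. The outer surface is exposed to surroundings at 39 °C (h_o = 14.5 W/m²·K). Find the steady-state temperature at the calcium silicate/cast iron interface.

T = 59.1 °C

Series thermal resistances, inner to outer:
  R'_aluminium = ln(0.0637/0.0573)/(2πk) = 0.1059/(2π·172) = 9.798×10^-5 m·K/W
  R'_calcium silicate = ln(0.115/0.0637)/(2πk) = 0.5907/(2π·0.0704) = 1.336 m·K/W
  R'_cast iron = ln(0.119/0.115)/(2πk) = 0.03419/(2π·52.0) = 1.046×10^-4 m·K/W
  R'_carbon steel = ln(0.125/0.119)/(2πk) = 0.04919/(2π·50.9) = 1.538×10^-4 m·K/W
  R'_conv,out = 1/(2πr h) = 1/(2π·0.125·14.5) = 0.08781 m·K/W
ΣR = 9.798×10^-5 + 1.336 + 1.046×10^-4 + 1.538×10^-4 + 0.08781 = 1.424 m·K/W
Q' = ΔT/ΣR = (364 °C − 39 °C)/1.424 = 228.2 W/m
From the inner boundary to the calcium silicate/cast iron interface, ΣR_partial = 1.336 m·K/W.
T_interface = T_in − Q'·ΣR_partial = 364 °C − (228.2)(1.336) = 59.1 °C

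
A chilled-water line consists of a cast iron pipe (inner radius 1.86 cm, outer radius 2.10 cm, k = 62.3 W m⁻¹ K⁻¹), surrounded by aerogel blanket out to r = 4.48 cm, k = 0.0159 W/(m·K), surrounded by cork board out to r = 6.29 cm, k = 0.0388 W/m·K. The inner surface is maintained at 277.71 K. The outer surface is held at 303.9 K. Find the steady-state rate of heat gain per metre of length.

Q' = 2.92 W/m

Series thermal resistances, inner to outer:
  R'_cast iron = ln(0.0210/0.0186)/(2πk) = 0.1214/(2π·62.3) = 3.100×10^-4 m·K/W
  R'_aerogel blanket = ln(0.0448/0.0210)/(2πk) = 0.7577/(2π·0.0159) = 7.584 m·K/W
  R'_cork board = ln(0.0629/0.0448)/(2πk) = 0.3393/(2π·0.0388) = 1.392 m·K/W
ΣR = 3.100×10^-4 + 7.584 + 1.392 = 8.976 m·K/W
Q' = ΔT/ΣR = (277.71 K − 303.9 K)/8.976 = -2.92 W/m
(Negative Q' ⇒ heat flows inward; heat gain = 2.92 W/m.)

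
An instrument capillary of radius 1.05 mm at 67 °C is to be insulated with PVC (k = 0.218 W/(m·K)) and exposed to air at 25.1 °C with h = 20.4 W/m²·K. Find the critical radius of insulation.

For a cylinder, r_cr = k_ins/h = 0.218/20.4 = 0.0107 m = 1.07 cm

r_cr = 1.07 cm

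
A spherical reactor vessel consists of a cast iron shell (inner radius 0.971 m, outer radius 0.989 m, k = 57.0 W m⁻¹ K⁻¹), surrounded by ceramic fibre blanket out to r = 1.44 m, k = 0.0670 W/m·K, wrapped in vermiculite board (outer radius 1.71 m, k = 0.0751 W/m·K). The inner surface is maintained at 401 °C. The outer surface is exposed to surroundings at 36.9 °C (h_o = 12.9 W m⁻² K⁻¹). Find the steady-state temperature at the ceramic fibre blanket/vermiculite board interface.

Series thermal resistances, inner to outer:
  R_cast iron = (1/0.971 − 1/0.989)/(4πk) = 0.01874/(4π·57.0) = 2.617×10^-5 K/W
  R_ceramic fibre blanket = (1/0.989 − 1/1.44)/(4πk) = 0.3167/(4π·0.0670) = 0.3761 K/W
  R_vermiculite board = (1/1.44 − 1/1.71)/(4πk) = 0.1096/(4π·0.0751) = 0.1162 K/W
  R_conv,out = 1/(4πr²h) = 1/(4π·1.71²·12.9) = 0.002110 K/W
ΣR = 2.617×10^-5 + 0.3761 + 0.1162 + 0.002110 = 0.4944 K/W
Q = ΔT/ΣR = (401 °C − 36.9 °C)/0.4944 = 736.4 W
From the inner boundary to the ceramic fibre blanket/vermiculite board interface, ΣR_partial = 0.3761 K/W.
T_interface = T_in − Q·ΣR_partial = 401 °C − (736.4)(0.3761) = 124 °C

T = 124 °C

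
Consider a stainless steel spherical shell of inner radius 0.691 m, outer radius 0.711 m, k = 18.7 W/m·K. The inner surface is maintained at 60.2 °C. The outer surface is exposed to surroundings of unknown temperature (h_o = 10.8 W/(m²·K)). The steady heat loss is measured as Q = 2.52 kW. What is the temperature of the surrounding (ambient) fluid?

Series resistances:
  R_stainless steel = (1/0.691 − 1/0.711)/(4πk) = 0.04071/(4π·18.7) = 1.732×10^-4 K/W
  R_conv,out = 1/(4πr²h) = 1/(4π·0.711²·10.8) = 0.01458 K/W
ΣR = 0.01475 K/W
ΔT = Q·ΣR = 2520 × 0.01475 = 37.17 K
Heat flows outward, so T_out = T_in − ΔT = 60.2 − 37.17 = 23.0 °C

T_out = 23.0 °C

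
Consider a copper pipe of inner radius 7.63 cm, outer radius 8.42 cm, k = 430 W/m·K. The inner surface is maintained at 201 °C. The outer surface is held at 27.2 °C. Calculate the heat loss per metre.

Q' = 2πk·ΔT/ln(r₂/r₁) = 2π × 430 × 173.8 / ln(0.0842/0.0763) = 4.77×10^6 W/m

Q' = 4770 kW/m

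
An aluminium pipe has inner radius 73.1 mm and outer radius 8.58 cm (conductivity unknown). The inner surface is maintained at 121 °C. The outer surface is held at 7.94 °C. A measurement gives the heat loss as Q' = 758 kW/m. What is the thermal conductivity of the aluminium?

ΣR = ΔT/Q' = |121 − 7.94|/7.58×10^5 = 1.492×10^-4 m·K/W
ln(r₂/r₁)/(2πk) = 1.492×10^-4 ⇒ k = 0.1602/(2π·1.492×10^-4) = 171 W/m·K

k = 171 W/m·K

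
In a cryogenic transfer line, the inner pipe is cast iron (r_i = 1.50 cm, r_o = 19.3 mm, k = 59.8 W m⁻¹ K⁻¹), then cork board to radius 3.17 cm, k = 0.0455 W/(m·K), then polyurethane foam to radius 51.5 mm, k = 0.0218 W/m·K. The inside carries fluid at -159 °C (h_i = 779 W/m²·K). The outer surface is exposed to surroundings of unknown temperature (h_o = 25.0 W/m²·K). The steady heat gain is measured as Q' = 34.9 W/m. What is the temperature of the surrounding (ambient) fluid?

Series resistances:
  R'_conv,in = 1/(2πr h) = 1/(2π·0.0150·779) = 0.01362 m·K/W
  R'_cast iron = ln(0.0193/0.0150)/(2πk) = 0.2521/(2π·59.8) = 6.708×10^-4 m·K/W
  R'_cork board = ln(0.0317/0.0193)/(2πk) = 0.4962/(2π·0.0455) = 1.736 m·K/W
  R'_polyurethane foam = ln(0.0515/0.0317)/(2πk) = 0.4853/(2π·0.0218) = 3.543 m·K/W
  R'_conv,out = 1/(2πr h) = 1/(2π·0.0515·25.0) = 0.1236 m·K/W
ΣR = 5.416 m·K/W
ΔT = Q'·ΣR = 34.9 × 5.416 = 189.0 K
Heat flows inward, so T_out = T_in + ΔT = -159 + 189.0 = 30.0 °C

T_out = 30.0 °C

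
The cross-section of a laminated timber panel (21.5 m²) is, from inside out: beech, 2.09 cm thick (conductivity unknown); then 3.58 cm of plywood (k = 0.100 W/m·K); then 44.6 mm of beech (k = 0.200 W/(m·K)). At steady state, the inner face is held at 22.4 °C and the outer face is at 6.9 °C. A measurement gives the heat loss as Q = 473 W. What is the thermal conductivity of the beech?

ΣR = ΔT/Q = |22.4 − 6.9|/473 = 0.03277 K/W
Known resistances:
  R_plywood = L/(kA) = 0.0358/(0.100·21.5) = 0.01665 K/W
  R_beech = L/(kA) = 0.0446/(0.200·21.5) = 0.01037 K/W
R_beech = ΣR − ΣR_known = 0.03277 − 0.02702 = 0.005750 K/W
L/(kA) = 0.005750 ⇒ k = 0.0209/(0.005750·21.5) = 0.169 W/m·K

k = 0.169 W/m·K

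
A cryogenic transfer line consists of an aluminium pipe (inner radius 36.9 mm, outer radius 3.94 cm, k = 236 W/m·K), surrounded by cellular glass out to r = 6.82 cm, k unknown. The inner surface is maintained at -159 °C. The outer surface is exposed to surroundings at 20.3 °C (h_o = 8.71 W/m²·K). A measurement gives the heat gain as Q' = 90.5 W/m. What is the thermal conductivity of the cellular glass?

ΣR = ΔT/Q' = |-159 − 20.3|/90.5 = 1.981 m·K/W
Known resistances:
  R'_aluminium = ln(0.0394/0.0369)/(2πk) = 0.06555/(2π·236) = 4.421×10^-5 m·K/W
  R'_conv,out = 1/(2πr h) = 1/(2π·0.0682·8.71) = 0.2679 m·K/W
R_cellular glass = ΣR − ΣR_known = 1.981 − 0.2679 = 1.713 m·K/W
ln(r₂/r₁)/(2πk) = 1.713 ⇒ k = 0.5487/(2π·1.713) = 0.0510 W/m·K

k = 0.0510 W/m·K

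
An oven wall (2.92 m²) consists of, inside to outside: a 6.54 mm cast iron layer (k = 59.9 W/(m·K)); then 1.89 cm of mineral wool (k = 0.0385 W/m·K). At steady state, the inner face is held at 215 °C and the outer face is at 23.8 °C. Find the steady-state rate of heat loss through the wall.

Q = 1140 W

Series thermal resistances, inner to outer:
  R_cast iron = L/(kA) = 0.00654/(59.9·2.92) = 3.739×10^-5 K/W
  R_mineral wool = L/(kA) = 0.0189/(0.0385·2.92) = 0.1681 K/W
ΣR = 3.739×10^-5 + 0.1681 = 0.1681 K/W
Q = ΔT/ΣR = (215 °C − 23.8 °C)/0.1681 = 1140 W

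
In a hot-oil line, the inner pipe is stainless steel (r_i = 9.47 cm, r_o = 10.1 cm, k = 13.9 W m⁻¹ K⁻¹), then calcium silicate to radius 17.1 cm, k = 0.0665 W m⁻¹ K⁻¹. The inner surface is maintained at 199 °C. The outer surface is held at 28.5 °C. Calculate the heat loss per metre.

Treat each layer as a resistance in series:
  R'_stainless steel = ln(0.101/0.0947)/(2πk) = 0.06441/(2π·13.9) = 7.375×10^-4 m·K/W
  R'_calcium silicate = ln(0.171/0.101)/(2πk) = 0.5265/(2π·0.0665) = 1.260 m·K/W
ΣR = 7.375×10^-4 + 1.260 = 1.261 m·K/W
Q' = ΔT/ΣR = (199 °C − 28.5 °C)/1.261 = 135 W/m

Q' = 135 W/m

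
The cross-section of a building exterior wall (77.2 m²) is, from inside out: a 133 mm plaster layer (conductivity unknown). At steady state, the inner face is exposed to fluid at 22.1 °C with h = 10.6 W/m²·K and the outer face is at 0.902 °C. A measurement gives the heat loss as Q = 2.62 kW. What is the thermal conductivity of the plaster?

k = 0.251 W/m·K

ΣR = ΔT/Q = |22.1 − 0.902|/2620 = 0.008091 K/W
Known resistances:
  R_conv,in = 1/(hA) = 1/(10.6·77.2) = 0.001222 K/W
R_plaster = ΣR − ΣR_known = 0.008091 − 0.001222 = 0.006869 K/W
L/(kA) = 0.006869 ⇒ k = 0.133/(0.006869·77.2) = 0.251 W/m·K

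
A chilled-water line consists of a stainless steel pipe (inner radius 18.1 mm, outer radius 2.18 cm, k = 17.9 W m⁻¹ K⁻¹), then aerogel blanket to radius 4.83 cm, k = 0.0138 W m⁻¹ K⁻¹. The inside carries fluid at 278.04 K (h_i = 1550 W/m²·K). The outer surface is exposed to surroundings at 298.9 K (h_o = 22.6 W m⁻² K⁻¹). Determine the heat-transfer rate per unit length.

Q' = 2.24 W/m

Treat each layer as a resistance in series:
  R'_conv,in = 1/(2πr h) = 1/(2π·0.0181·1550) = 0.005673 m·K/W
  R'_stainless steel = ln(0.0218/0.0181)/(2πk) = 0.1860/(2π·17.9) = 0.001654 m·K/W
  R'_aerogel blanket = ln(0.0483/0.0218)/(2πk) = 0.7955/(2π·0.0138) = 9.175 m·K/W
  R'_conv,out = 1/(2πr h) = 1/(2π·0.0483·22.6) = 0.1458 m·K/W
ΣR = 0.005673 + 0.001654 + 9.175 + 0.1458 = 9.328 m·K/W
Q' = ΔT/ΣR = (278.04 K − 298.9 K)/9.328 = -2.24 W/m
(Negative Q' ⇒ heat flows inward; heat gain = 2.24 W/m.)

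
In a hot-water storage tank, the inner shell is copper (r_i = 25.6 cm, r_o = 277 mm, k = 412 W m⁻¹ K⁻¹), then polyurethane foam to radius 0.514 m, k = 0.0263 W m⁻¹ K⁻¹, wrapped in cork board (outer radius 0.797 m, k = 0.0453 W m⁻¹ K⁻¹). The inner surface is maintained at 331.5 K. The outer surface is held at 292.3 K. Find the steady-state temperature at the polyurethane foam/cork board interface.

Treat each layer as a resistance in series:
  R_copper = (1/0.256 − 1/0.277)/(4πk) = 0.2961/(4π·412) = 5.720×10^-5 K/W
  R_polyurethane foam = (1/0.277 − 1/0.514)/(4πk) = 1.665/(4π·0.0263) = 5.037 K/W
  R_cork board = (1/0.514 − 1/0.797)/(4πk) = 0.6908/(4π·0.0453) = 1.214 K/W
ΣR = 5.720×10^-5 + 5.037 + 1.214 = 6.251 K/W
Q = ΔT/ΣR = (331.5 K − 292.3 K)/6.251 = 6.271 W
From the inner boundary to the polyurethane foam/cork board interface, ΣR_partial = 5.037 K/W.
T_interface = T_in − Q·ΣR_partial = 331.5 K − (6.271)(5.037) = 299.9 K

T = 299.9 K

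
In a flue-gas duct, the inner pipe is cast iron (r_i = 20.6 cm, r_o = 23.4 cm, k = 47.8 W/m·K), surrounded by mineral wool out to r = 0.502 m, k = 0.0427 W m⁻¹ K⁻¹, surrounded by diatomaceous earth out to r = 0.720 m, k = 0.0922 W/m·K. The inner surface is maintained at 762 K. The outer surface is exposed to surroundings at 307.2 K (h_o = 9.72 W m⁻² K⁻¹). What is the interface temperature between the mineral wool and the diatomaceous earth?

T = 391 K

Series thermal resistances, inner to outer:
  R'_cast iron = ln(0.234/0.206)/(2πk) = 0.1274/(2π·47.8) = 4.243×10^-4 m·K/W
  R'_mineral wool = ln(0.502/0.234)/(2πk) = 0.7633/(2π·0.0427) = 2.845 m·K/W
  R'_diatomaceous earth = ln(0.720/0.502)/(2πk) = 0.3607/(2π·0.0922) = 0.6226 m·K/W
  R'_conv,out = 1/(2πr h) = 1/(2π·0.720·9.72) = 0.02274 m·K/W
ΣR = 4.243×10^-4 + 2.845 + 0.6226 + 0.02274 = 3.491 m·K/W
Q' = ΔT/ΣR = (762 K − 307.2 K)/3.491 = 130.3 W/m
From the inner boundary to the mineral wool/diatomaceous earth interface, ΣR_partial = 2.845 m·K/W.
T_interface = T_in − Q'·ΣR_partial = 762 K − (130.3)(2.845) = 391 K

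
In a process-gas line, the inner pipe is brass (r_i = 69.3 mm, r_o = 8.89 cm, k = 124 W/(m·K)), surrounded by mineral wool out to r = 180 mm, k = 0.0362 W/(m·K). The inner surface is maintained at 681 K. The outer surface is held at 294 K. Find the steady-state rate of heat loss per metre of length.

Q' = 125 W/m

Resistance network (inner→outer):
  R'_brass = ln(0.0889/0.0693)/(2πk) = 0.2491/(2π·124) = 3.197×10^-4 m·K/W
  R'_mineral wool = ln(0.180/0.0889)/(2πk) = 0.7054/(2π·0.0362) = 3.102 m·K/W
ΣR = 3.197×10^-4 + 3.102 = 3.102 m·K/W
Q' = ΔT/ΣR = (681 K − 294 K)/3.102 = 125 W/m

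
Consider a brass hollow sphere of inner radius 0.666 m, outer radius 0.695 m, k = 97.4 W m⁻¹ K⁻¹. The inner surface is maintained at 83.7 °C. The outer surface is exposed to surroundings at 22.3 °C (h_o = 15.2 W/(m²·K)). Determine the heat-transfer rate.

Series thermal resistances, inner to outer:
  R_brass = (1/0.666 − 1/0.695)/(4πk) = 0.06265/(4π·97.4) = 5.119×10^-5 K/W
  R_conv,out = 1/(4πr²h) = 1/(4π·0.695²·15.2) = 0.01084 K/W
ΣR = 5.119×10^-5 + 0.01084 = 0.01089 K/W
Q = ΔT/ΣR = (83.7 °C − 22.3 °C)/0.01089 = 5640 W

Q = 5640 W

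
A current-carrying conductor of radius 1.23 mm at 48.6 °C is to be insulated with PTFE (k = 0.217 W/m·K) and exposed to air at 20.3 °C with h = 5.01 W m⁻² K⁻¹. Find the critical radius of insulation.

r_cr = 4.33 cm

For a cylinder, r_cr = k_ins/h = 0.217/5.01 = 0.0433 m = 4.33 cm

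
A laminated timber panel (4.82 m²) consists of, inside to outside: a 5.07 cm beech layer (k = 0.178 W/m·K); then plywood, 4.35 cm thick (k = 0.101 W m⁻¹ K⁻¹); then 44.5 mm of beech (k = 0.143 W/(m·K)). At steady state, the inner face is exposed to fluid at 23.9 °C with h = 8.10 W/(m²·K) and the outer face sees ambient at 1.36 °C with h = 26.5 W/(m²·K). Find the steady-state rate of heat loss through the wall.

Q = 91.5 W

Treat each layer as a resistance in series:
  R_conv,in = 1/(hA) = 1/(8.10·4.82) = 0.02561 K/W
  R_beech = L/(kA) = 0.0507/(0.178·4.82) = 0.05909 K/W
  R_plywood = L/(kA) = 0.0435/(0.101·4.82) = 0.08936 K/W
  R_beech = L/(kA) = 0.0445/(0.143·4.82) = 0.06456 K/W
  R_conv,out = 1/(hA) = 1/(26.5·4.82) = 0.007829 K/W
ΣR = 0.02561 + 0.05909 + 0.08936 + 0.06456 + 0.007829 = 0.2464 K/W
Q = ΔT/ΣR = (23.9 °C − 1.36 °C)/0.2464 = 91.5 W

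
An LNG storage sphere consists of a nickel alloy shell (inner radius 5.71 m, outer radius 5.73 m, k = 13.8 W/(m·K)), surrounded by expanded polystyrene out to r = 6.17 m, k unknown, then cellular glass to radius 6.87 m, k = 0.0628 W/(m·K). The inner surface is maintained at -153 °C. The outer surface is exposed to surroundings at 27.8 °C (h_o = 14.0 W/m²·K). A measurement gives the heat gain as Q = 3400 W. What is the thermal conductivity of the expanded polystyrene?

k = 0.0308 W/m·K

ΣR = ΔT/Q = |-153 − 27.8|/3400 = 0.05318 K/W
Known resistances:
  R_nickel alloy = (1/5.71 − 1/5.73)/(4πk) = 6.113×10^-4/(4π·13.8) = 3.525×10^-6 K/W
  R_cellular glass = (1/6.17 − 1/6.87)/(4πk) = 0.01651/(4π·0.0628) = 0.02093 K/W
  R_conv,out = 1/(4πr²h) = 1/(4π·6.87²·14.0) = 1.204×10^-4 K/W
R_expanded polystyrene = ΣR − ΣR_known = 0.05318 − 0.02105 = 0.03213 K/W
(1/r₁−1/r₂)/(4πk) = 0.03213 ⇒ k = 0.01245/(4π·0.03213) = 0.0308 W/m·K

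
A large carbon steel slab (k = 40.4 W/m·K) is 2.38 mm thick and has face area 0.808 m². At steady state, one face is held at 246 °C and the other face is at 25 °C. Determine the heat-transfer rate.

Q = 3.03×10^6 W

Q = kA·ΔT/L = 40.4 × 0.808 × |246 °C − 25 °C| / 0.00238 = 3.03×10^6 W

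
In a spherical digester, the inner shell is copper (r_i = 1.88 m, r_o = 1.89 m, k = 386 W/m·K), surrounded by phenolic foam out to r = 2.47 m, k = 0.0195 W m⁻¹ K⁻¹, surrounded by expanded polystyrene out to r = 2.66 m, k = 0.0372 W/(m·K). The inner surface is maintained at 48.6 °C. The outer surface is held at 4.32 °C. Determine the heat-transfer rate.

Series thermal resistances, inner to outer:
  R_copper = (1/1.88 − 1/1.89)/(4πk) = 0.002814/(4π·386) = 5.802×10^-7 K/W
  R_phenolic foam = (1/1.89 − 1/2.47)/(4πk) = 0.1242/(4π·0.0195) = 0.5070 K/W
  R_expanded polystyrene = (1/2.47 − 1/2.66)/(4πk) = 0.02892/(4π·0.0372) = 0.06186 K/W
ΣR = 5.802×10^-7 + 0.5070 + 0.06186 = 0.5689 K/W
Q = ΔT/ΣR = (48.6 °C − 4.32 °C)/0.5689 = 77.8 W

Q = 77.8 W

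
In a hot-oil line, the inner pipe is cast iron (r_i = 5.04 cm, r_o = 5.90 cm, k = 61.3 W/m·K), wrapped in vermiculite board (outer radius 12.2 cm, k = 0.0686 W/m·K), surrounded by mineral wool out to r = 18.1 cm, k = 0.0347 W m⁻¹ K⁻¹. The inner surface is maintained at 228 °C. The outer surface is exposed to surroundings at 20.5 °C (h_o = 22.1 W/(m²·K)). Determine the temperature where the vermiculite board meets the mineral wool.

T = 129 °C

Resistance network (inner→outer):
  R'_cast iron = ln(0.0590/0.0504)/(2πk) = 0.1575/(2π·61.3) = 4.090×10^-4 m·K/W
  R'_vermiculite board = ln(0.122/0.0590)/(2πk) = 0.7265/(2π·0.0686) = 1.685 m·K/W
  R'_mineral wool = ln(0.181/0.122)/(2πk) = 0.3945/(2π·0.0347) = 1.809 m·K/W
  R'_conv,out = 1/(2πr h) = 1/(2π·0.181·22.1) = 0.03979 m·K/W
ΣR = 4.090×10^-4 + 1.685 + 1.809 + 0.03979 = 3.534 m·K/W
Q' = ΔT/ΣR = (228 °C − 20.5 °C)/3.534 = 58.72 W/m
From the inner boundary to the vermiculite board/mineral wool interface, ΣR_partial = 1.685 m·K/W.
T_interface = T_in − Q'·ΣR_partial = 228 °C − (58.72)(1.685) = 129 °C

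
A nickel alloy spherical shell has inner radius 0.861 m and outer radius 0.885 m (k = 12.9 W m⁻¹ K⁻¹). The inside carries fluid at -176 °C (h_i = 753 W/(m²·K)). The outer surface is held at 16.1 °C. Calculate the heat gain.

Treat each layer as a resistance in series:
  R_conv,in = 1/(4πr²h) = 1/(4π·0.861²·753) = 1.426×10^-4 K/W
  R_nickel alloy = (1/0.861 − 1/0.885)/(4πk) = 0.03150/(4π·12.9) = 1.943×10^-4 K/W
ΣR = 1.426×10^-4 + 1.943×10^-4 = 3.369×10^-4 K/W
Q = ΔT/ΣR = (-176 °C − 16.1 °C)/3.369×10^-4 = -5.70×10^5 W
(Negative Q ⇒ heat flows inward; heat gain = 5.70×10^5 W.)

Q = 570 kW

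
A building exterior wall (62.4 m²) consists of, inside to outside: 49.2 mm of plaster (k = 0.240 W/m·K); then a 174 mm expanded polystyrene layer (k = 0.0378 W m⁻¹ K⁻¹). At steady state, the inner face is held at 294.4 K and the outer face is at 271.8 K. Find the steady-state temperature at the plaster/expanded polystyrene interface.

Resistance network (inner→outer):
  R_plaster = L/(kA) = 0.0492/(0.240·62.4) = 0.003285 K/W
  R_expanded polystyrene = L/(kA) = 0.174/(0.0378·62.4) = 0.07377 K/W
ΣR = 0.003285 + 0.07377 = 0.07705 K/W
Q = ΔT/ΣR = (294.4 K − 271.8 K)/0.07705 = 293.3 W
From the inner boundary to the plaster/expanded polystyrene interface, ΣR_partial = 0.003285 K/W.
T_interface = T_in − Q·ΣR_partial = 294.4 K − (293.3)(0.003285) = 293.4 K

T = 293.4 K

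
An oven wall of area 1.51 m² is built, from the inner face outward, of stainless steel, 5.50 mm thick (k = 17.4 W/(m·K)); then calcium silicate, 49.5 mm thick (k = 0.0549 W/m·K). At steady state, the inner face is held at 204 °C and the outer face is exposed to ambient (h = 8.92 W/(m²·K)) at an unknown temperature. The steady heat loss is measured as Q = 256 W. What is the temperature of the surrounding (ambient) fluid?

T_out = 32.1 °C

Sum the resistances:
  R_stainless steel = L/(kA) = 0.00550/(17.4·1.51) = 2.093×10^-4 K/W
  R_calcium silicate = L/(kA) = 0.0495/(0.0549·1.51) = 0.5971 K/W
  R_conv,out = 1/(hA) = 1/(8.92·1.51) = 0.07424 K/W
ΣR = 0.6716 K/W
ΔT = Q·ΣR = 256 × 0.6716 = 171.9 K
Heat flows outward, so T_out = T_in − ΔT = 204 − 171.9 = 32.1 °C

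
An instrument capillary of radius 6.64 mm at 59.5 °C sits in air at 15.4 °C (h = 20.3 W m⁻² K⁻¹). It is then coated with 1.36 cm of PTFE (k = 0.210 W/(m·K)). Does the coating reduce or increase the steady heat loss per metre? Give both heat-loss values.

reduces: 37.3 → 35.8 W/m

Critical radius for a cylinder: r_cr = k/h = 0.0103 m = 1.03 cm.
Outer radius after coating: r₂ = 0.00664 + 0.0136 = 0.02024 m.
r₁ < r_cr < r₂: heat loss rises to a maximum at r_cr then falls. Whether the coating helps depends on whether Q(r₂) has dropped back below Q(r₁).
Bare: R = 1/(2πr₁h) = 1.181 m·K/W; Q = 44.1/1.181 = 37.3 W/m.
Coated: R = R_cond + R_conv = 1.232 m·K/W; Q = 44.1/1.232 = 35.8 W/m.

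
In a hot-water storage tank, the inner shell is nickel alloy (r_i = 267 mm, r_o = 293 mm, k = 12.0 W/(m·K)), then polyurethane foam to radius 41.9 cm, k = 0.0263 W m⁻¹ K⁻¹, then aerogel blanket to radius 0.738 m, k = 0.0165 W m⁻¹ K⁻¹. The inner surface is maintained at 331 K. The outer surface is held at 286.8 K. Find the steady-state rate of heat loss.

Q = 5.47 W

Resistance network (inner→outer):
  R_nickel alloy = (1/0.267 − 1/0.293)/(4πk) = 0.3323/(4π·12.0) = 0.002204 K/W
  R_polyurethane foam = (1/0.293 − 1/0.419)/(4πk) = 1.026/(4π·0.0263) = 3.105 K/W
  R_aerogel blanket = (1/0.419 − 1/0.738)/(4πk) = 1.032/(4π·0.0165) = 4.975 K/W
ΣR = 0.002204 + 3.105 + 4.975 = 8.082 K/W
Q = ΔT/ΣR = (331 K − 286.8 K)/8.082 = 5.47 W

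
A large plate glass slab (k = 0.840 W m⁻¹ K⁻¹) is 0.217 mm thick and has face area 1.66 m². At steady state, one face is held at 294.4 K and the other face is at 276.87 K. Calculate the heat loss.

Q = 113 kW

Q = kA·ΔT/L = 0.840 × 1.66 × |294.4 K − 276.87 K| / 2.17×10^-4 = 1.13×10^5 W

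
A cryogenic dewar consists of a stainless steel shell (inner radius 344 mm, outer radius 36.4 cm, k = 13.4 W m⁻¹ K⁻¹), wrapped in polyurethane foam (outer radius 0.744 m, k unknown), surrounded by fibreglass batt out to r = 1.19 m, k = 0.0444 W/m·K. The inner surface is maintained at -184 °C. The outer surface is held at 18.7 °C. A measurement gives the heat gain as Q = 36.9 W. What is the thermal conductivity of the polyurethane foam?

ΣR = ΔT/Q = |-184 − 18.7|/36.9 = 5.493 K/W
Known resistances:
  R_stainless steel = (1/0.344 − 1/0.364)/(4πk) = 0.1597/(4π·13.4) = 9.485×10^-4 K/W
  R_fibreglass batt = (1/0.744 − 1/1.19)/(4πk) = 0.5037/(4π·0.0444) = 0.9029 K/W
R_polyurethane foam = ΣR − ΣR_known = 5.493 − 0.9038 = 4.589 K/W
(1/r₁−1/r₂)/(4πk) = 4.589 ⇒ k = 1.403/(4π·4.589) = 0.0243 W/m·K

k = 0.0243 W/m·K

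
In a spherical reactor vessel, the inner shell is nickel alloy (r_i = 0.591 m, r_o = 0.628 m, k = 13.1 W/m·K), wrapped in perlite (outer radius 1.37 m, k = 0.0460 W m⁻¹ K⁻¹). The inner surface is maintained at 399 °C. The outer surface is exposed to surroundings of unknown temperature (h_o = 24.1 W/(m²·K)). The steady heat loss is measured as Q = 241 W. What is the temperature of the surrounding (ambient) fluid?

T_out = 38.9 °C

Sum the resistances:
  R_nickel alloy = (1/0.591 − 1/0.628)/(4πk) = 0.09969/(4π·13.1) = 6.056×10^-4 K/W
  R_perlite = (1/0.628 − 1/1.37)/(4πk) = 0.8624/(4π·0.0460) = 1.492 K/W
  R_conv,out = 1/(4πr²h) = 1/(4π·1.37²·24.1) = 0.001759 K/W
ΣR = 1.494 K/W
ΔT = Q·ΣR = 241 × 1.494 = 360.1 K
Heat flows outward, so T_out = T_in − ΔT = 399 − 360.1 = 38.9 °C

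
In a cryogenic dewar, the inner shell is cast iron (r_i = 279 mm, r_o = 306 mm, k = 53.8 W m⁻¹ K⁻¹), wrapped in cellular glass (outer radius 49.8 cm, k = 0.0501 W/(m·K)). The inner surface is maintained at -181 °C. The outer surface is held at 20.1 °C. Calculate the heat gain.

Series thermal resistances, inner to outer:
  R_cast iron = (1/0.279 − 1/0.306)/(4πk) = 0.3163/(4π·53.8) = 4.678×10^-4 K/W
  R_cellular glass = (1/0.306 − 1/0.498)/(4πk) = 1.260/(4π·0.0501) = 2.001 K/W
ΣR = 4.678×10^-4 + 2.001 = 2.001 K/W
Q = ΔT/ΣR = (-181 °C − 20.1 °C)/2.001 = -100 W
(Negative Q ⇒ heat flows inward; heat gain = 100 W.)

Q = 100 W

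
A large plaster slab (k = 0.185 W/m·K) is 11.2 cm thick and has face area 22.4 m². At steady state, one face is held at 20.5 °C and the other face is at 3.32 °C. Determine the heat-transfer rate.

Q = kA·ΔT/L = 0.185 × 22.4 × |20.5 °C − 3.32 °C| / 0.112 = 636 W

Q = 636 W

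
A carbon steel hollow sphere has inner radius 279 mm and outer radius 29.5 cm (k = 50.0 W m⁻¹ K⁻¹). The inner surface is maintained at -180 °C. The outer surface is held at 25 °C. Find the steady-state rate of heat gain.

Q = 663 kW

Q = 4πk·ΔT/(1/r₁ − 1/r₂) = 4π × 50.0 × 205 / (1/0.279 − 1/0.295) = 6.63×10^5 W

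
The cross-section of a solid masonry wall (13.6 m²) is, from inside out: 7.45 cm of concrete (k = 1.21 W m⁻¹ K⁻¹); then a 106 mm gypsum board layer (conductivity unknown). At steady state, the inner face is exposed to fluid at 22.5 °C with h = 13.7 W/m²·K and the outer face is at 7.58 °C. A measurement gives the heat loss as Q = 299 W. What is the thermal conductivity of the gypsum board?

ΣR = ΔT/Q = |22.5 − 7.58|/299 = 0.04990 K/W
Known resistances:
  R_conv,in = 1/(hA) = 1/(13.7·13.6) = 0.005367 K/W
  R_concrete = L/(kA) = 0.0745/(1.21·13.6) = 0.004527 K/W
R_gypsum board = ΣR − ΣR_known = 0.04990 − 0.009894 = 0.04001 K/W
L/(kA) = 0.04001 ⇒ k = 0.106/(0.04001·13.6) = 0.195 W/m·K

k = 0.195 W/m·K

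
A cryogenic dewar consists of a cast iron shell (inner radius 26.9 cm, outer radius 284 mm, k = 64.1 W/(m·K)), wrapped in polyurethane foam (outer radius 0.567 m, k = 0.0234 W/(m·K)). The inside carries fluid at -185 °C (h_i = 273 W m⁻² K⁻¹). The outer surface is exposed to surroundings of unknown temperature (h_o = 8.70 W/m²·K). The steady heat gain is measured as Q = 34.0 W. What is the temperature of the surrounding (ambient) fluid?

Sum the resistances:
  R_conv,in = 1/(4πr²h) = 1/(4π·0.269²·273) = 0.004028 K/W
  R_cast iron = (1/0.269 − 1/0.284)/(4πk) = 0.1963/(4π·64.1) = 2.438×10^-4 K/W
  R_polyurethane foam = (1/0.284 − 1/0.567)/(4πk) = 1.757/(4π·0.0234) = 5.977 K/W
  R_conv,out = 1/(4πr²h) = 1/(4π·0.567²·8.70) = 0.02845 K/W
ΣR = 6.009 K/W
ΔT = Q·ΣR = 34.0 × 6.009 = 204.3 K
Heat flows inward, so T_out = T_in + ΔT = -185 + 204.3 = 19.3 °C

T_out = 19.3 °C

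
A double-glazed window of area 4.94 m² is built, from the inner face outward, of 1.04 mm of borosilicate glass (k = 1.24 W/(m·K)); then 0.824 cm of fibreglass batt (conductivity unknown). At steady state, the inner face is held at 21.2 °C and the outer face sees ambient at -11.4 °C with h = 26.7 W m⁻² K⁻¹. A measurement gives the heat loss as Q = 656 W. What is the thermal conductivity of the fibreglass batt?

ΣR = ΔT/Q = |21.2 − -11.4|/656 = 0.04970 K/W
Known resistances:
  R_borosilicate glass = L/(kA) = 0.00104/(1.24·4.94) = 1.698×10^-4 K/W
  R_conv,out = 1/(hA) = 1/(26.7·4.94) = 0.007582 K/W
R_fibreglass batt = ΣR − ΣR_known = 0.04970 − 0.007752 = 0.04195 K/W
L/(kA) = 0.04195 ⇒ k = 0.00824/(0.04195·4.94) = 0.0398 W/m·K

k = 0.0398 W/m·K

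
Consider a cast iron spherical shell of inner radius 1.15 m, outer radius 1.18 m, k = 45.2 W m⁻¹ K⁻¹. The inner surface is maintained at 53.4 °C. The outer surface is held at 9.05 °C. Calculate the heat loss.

Q = 4πk·ΔT/(1/r₁ − 1/r₂) = 4π × 45.2 × 44.35 / (1/1.15 − 1/1.18) = 1.14×10^6 W

Q = 1.14×10^6 W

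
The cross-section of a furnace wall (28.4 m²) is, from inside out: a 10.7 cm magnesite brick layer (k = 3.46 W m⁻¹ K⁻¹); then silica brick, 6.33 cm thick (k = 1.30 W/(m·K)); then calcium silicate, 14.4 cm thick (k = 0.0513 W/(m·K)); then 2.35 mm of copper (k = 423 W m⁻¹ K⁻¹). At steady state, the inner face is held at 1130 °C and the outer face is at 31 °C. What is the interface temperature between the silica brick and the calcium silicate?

T = 1100 °C

Treat each layer as a resistance in series:
  R_magnesite brick = L/(kA) = 0.107/(3.46·28.4) = 0.001089 K/W
  R_silica brick = L/(kA) = 0.0633/(1.30·28.4) = 0.001715 K/W
  R_calcium silicate = L/(kA) = 0.144/(0.0513·28.4) = 0.09884 K/W
  R_copper = L/(kA) = 0.00235/(423·28.4) = 1.956×10^-7 K/W
ΣR = 0.001089 + 0.001715 + 0.09884 + 1.956×10^-7 = 0.1016 K/W
Q = ΔT/ΣR = (1130 °C − 31 °C)/0.1016 = 10820 W
From the inner boundary to the silica brick/calcium silicate interface, ΣR_partial = 0.002804 K/W.
T_interface = T_in − Q·ΣR_partial = 1130 °C − (10820)(0.002804) = 1100 °C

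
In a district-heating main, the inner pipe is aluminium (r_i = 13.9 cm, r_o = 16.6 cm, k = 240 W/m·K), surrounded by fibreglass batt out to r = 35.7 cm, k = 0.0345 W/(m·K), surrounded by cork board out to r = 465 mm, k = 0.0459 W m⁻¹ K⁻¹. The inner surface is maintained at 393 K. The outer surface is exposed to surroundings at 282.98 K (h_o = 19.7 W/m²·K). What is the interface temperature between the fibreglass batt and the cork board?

T = 306.0 K

Resistance network (inner→outer):
  R'_aluminium = ln(0.166/0.139)/(2πk) = 0.1775/(2π·240) = 1.177×10^-4 m·K/W
  R'_fibreglass batt = ln(0.357/0.166)/(2πk) = 0.7657/(2π·0.0345) = 3.533 m·K/W
  R'_cork board = ln(0.465/0.357)/(2πk) = 0.2643/(2π·0.0459) = 0.9164 m·K/W
  R'_conv,out = 1/(2πr h) = 1/(2π·0.465·19.7) = 0.01737 m·K/W
ΣR = 1.177×10^-4 + 3.533 + 0.9164 + 0.01737 = 4.467 m·K/W
Q' = ΔT/ΣR = (393 K − 282.98 K)/4.467 = 24.63 W/m
From the inner boundary to the fibreglass batt/cork board interface, ΣR_partial = 3.533 m·K/W.
T_interface = T_in − Q'·ΣR_partial = 393 K − (24.63)(3.533) = 306.0 K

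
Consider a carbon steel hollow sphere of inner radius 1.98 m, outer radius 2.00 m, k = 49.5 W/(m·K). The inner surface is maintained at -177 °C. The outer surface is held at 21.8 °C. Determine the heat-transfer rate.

Q = 4πk·ΔT/(1/r₁ − 1/r₂) = 4π × 49.5 × 198.8 / (1/1.98 − 1/2.00) = 2.45×10^7 W

Q = 2.45×10^7 W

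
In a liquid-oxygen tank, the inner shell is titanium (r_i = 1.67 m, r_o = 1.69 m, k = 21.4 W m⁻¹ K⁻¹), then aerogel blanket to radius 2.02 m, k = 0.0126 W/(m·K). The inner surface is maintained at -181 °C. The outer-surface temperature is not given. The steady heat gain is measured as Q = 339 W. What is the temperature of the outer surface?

T_out = 26.0 °C

Sum the resistances:
  R_titanium = (1/1.67 − 1/1.69)/(4πk) = 0.007086/(4π·21.4) = 2.635×10^-5 K/W
  R_aerogel blanket = (1/1.69 − 1/2.02)/(4πk) = 0.09667/(4π·0.0126) = 0.6105 K/W
ΣR = 0.6105 K/W
ΔT = Q·ΣR = 339 × 0.6105 = 207.0 K
Heat flows inward, so T_out = T_in + ΔT = -181 + 207.0 = 26.0 °C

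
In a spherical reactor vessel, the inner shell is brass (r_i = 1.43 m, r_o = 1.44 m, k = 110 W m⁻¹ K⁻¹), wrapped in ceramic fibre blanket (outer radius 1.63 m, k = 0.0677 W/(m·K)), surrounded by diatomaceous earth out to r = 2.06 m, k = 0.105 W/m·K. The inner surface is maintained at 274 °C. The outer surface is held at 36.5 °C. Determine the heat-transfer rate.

Treat each layer as a resistance in series:
  R_brass = (1/1.43 − 1/1.44)/(4πk) = 0.004856/(4π·110) = 3.513×10^-6 K/W
  R_ceramic fibre blanket = (1/1.44 − 1/1.63)/(4πk) = 0.08095/(4π·0.0677) = 0.09515 K/W
  R_diatomaceous earth = (1/1.63 − 1/2.06)/(4πk) = 0.1281/(4π·0.105) = 0.09705 K/W
ΣR = 3.513×10^-6 + 0.09515 + 0.09705 = 0.1922 K/W
Q = ΔT/ΣR = (274 °C − 36.5 °C)/0.1922 = 1240 W

Q = 1240 W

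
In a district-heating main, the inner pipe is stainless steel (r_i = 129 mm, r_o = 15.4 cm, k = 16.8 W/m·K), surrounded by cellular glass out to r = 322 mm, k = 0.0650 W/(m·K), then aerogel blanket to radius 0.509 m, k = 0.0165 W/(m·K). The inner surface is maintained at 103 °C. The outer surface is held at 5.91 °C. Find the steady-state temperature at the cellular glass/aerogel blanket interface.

Series thermal resistances, inner to outer:
  R'_stainless steel = ln(0.154/0.129)/(2πk) = 0.1771/(2π·16.8) = 0.001678 m·K/W
  R'_cellular glass = ln(0.322/0.154)/(2πk) = 0.7376/(2π·0.0650) = 1.806 m·K/W
  R'_aerogel blanket = ln(0.509/0.322)/(2πk) = 0.4579/(2π·0.0165) = 4.417 m·K/W
ΣR = 0.001678 + 1.806 + 4.417 = 6.225 m·K/W
Q' = ΔT/ΣR = (103 °C − 5.91 °C)/6.225 = 15.60 W/m
From the inner boundary to the cellular glass/aerogel blanket interface, ΣR_partial = 1.808 m·K/W.
T_interface = T_in − Q'·ΣR_partial = 103 °C − (15.60)(1.808) = 74.8 °C

T = 74.8 °C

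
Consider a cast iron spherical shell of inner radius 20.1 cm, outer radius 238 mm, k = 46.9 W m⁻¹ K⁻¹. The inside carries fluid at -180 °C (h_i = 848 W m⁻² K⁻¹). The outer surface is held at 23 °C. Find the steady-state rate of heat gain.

Q = 55.8 kW

Resistance network (inner→outer):
  R_conv,in = 1/(4πr²h) = 1/(4π·0.201²·848) = 0.002323 K/W
  R_cast iron = (1/0.201 − 1/0.238)/(4πk) = 0.7734/(4π·46.9) = 0.001312 K/W
ΣR = 0.002323 + 0.001312 = 0.003635 K/W
Q = ΔT/ΣR = (-180 °C − 23 °C)/0.003635 = -55800 W
(Negative Q ⇒ heat flows inward; heat gain = 55800 W.)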